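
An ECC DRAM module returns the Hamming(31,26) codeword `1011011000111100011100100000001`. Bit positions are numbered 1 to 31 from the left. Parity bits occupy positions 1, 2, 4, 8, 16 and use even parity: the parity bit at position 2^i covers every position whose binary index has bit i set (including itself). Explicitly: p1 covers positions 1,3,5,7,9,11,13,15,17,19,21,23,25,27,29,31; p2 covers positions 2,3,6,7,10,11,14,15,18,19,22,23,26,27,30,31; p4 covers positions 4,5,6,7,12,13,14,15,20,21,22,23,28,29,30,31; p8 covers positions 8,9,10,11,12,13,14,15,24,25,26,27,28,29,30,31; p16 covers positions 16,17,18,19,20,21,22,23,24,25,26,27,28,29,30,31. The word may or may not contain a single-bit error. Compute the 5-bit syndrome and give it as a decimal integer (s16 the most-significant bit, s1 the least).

30

s1: b1⊕b3⊕b5⊕b7⊕b9⊕b11⊕b13⊕b15⊕b17⊕b19⊕b21⊕b23⊕b25⊕b27⊕b29⊕b31 = 1⊕1⊕0⊕1⊕0⊕1⊕1⊕0⊕0⊕1⊕0⊕1⊕0⊕0⊕0⊕1 = 0
s2: b2⊕b3⊕b6⊕b7⊕b10⊕b11⊕b14⊕b15⊕b18⊕b19⊕b22⊕b23⊕b26⊕b27⊕b30⊕b31 = 0⊕1⊕1⊕1⊕0⊕1⊕1⊕0⊕1⊕1⊕0⊕1⊕0⊕0⊕0⊕1 = 1
s4: b4⊕b5⊕b6⊕b7⊕b12⊕b13⊕b14⊕b15⊕b20⊕b21⊕b22⊕b23⊕b28⊕b29⊕b30⊕b31 = 1⊕0⊕1⊕1⊕1⊕1⊕1⊕0⊕1⊕0⊕0⊕1⊕0⊕0⊕0⊕1 = 1
s8: b8⊕b9⊕b10⊕b11⊕b12⊕b13⊕b14⊕b15⊕b24⊕b25⊕b26⊕b27⊕b28⊕b29⊕b30⊕b31 = 0⊕0⊕0⊕1⊕1⊕1⊕1⊕0⊕0⊕0⊕0⊕0⊕0⊕0⊕0⊕1 = 1
s16: b16⊕b17⊕b18⊕b19⊕b20⊕b21⊕b22⊕b23⊕b24⊕b25⊕b26⊕b27⊕b28⊕b29⊕b30⊕b31 = 0⊕0⊕1⊕1⊕1⊕0⊕0⊕1⊕0⊕0⊕0⊕0⊕0⊕0⊕0⊕1 = 1
Syndrome (s16...s1) = 11110 → position 30.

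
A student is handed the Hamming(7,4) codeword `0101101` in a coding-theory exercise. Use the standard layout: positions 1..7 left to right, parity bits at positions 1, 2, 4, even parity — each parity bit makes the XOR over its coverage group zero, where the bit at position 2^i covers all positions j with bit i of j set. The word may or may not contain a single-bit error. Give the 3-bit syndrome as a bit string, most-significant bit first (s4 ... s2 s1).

100

s1: b1⊕b3⊕b5⊕b7 = 0⊕0⊕1⊕1 = 0
s2: b2⊕b3⊕b6⊕b7 = 1⊕0⊕0⊕1 = 0
s4: b4⊕b5⊕b6⊕b7 = 1⊕1⊕0⊕1 = 1
Syndrome (s4...s1) = 100 → position 4.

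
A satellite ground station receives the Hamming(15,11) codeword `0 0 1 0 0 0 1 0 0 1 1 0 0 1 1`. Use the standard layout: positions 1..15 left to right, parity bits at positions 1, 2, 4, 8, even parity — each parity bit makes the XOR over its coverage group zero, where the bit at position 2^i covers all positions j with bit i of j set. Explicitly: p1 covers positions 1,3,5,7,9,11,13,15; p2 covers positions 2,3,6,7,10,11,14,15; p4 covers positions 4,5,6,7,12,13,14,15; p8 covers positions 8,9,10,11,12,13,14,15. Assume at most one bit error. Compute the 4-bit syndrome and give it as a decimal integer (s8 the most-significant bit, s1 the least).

s1: b1⊕b3⊕b5⊕b7⊕b9⊕b11⊕b13⊕b15 = 0⊕1⊕0⊕1⊕0⊕1⊕0⊕1 = 0
s2: b2⊕b3⊕b6⊕b7⊕b10⊕b11⊕b14⊕b15 = 0⊕1⊕0⊕1⊕1⊕1⊕1⊕1 = 0
s4: b4⊕b5⊕b6⊕b7⊕b12⊕b13⊕b14⊕b15 = 0⊕0⊕0⊕1⊕0⊕0⊕1⊕1 = 1
s8: b8⊕b9⊕b10⊕b11⊕b12⊕b13⊕b14⊕b15 = 0⊕0⊕1⊕1⊕0⊕0⊕1⊕1 = 0
Syndrome (s8...s1) = 0100 → position 4.

4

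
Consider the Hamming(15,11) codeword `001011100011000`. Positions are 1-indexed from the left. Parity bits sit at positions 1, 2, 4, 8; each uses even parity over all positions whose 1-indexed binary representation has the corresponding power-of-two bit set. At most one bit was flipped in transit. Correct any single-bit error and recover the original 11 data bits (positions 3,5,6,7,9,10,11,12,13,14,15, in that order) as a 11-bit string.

s1: b1⊕b3⊕b5⊕b7⊕b9⊕b11⊕b13⊕b15 = 0⊕1⊕1⊕1⊕0⊕1⊕0⊕0 = 0
s2: b2⊕b3⊕b6⊕b7⊕b10⊕b11⊕b14⊕b15 = 0⊕1⊕1⊕1⊕0⊕1⊕0⊕0 = 0
s4: b4⊕b5⊕b6⊕b7⊕b12⊕b13⊕b14⊕b15 = 0⊕1⊕1⊕1⊕1⊕0⊕0⊕0 = 0
s8: b8⊕b9⊕b10⊕b11⊕b12⊕b13⊕b14⊕b15 = 0⊕0⊕0⊕1⊕1⊕0⊕0⊕0 = 0
Syndrome (s8...s1) = 0000 → position 0 (no error).
No correction needed.
Data bits at positions 3,5,6,7,9,10,11,12,13,14,15: 11110011000

11110011000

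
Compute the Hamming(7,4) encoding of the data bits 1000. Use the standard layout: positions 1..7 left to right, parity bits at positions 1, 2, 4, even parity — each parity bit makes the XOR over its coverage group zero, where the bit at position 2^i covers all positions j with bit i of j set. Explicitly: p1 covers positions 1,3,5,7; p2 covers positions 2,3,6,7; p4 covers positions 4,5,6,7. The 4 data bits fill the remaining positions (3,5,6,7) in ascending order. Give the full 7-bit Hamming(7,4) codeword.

1110000

Place data bits at non-power-of-two positions: b3=1, b5=0, b6=0, b7=0.
p1 = XOR of data positions {3,5,7} = 1⊕0⊕0 = 1
p2 = XOR of data positions {3,6,7} = 1⊕0⊕0 = 1
p4 = XOR of data positions {5,6,7} = 0⊕0⊕0 = 0
Codeword b1..b7 = 1110000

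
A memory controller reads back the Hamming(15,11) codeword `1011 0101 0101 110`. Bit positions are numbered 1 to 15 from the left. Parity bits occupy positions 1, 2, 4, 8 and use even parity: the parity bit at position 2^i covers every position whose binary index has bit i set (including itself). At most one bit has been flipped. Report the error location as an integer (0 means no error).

s1: b1⊕b3⊕b5⊕b7⊕b9⊕b11⊕b13⊕b15 = 1⊕1⊕0⊕0⊕0⊕0⊕1⊕0 = 1
s2: b2⊕b3⊕b6⊕b7⊕b10⊕b11⊕b14⊕b15 = 0⊕1⊕1⊕0⊕1⊕0⊕1⊕0 = 0
s4: b4⊕b5⊕b6⊕b7⊕b12⊕b13⊕b14⊕b15 = 1⊕0⊕1⊕0⊕1⊕1⊕1⊕0 = 1
s8: b8⊕b9⊕b10⊕b11⊕b12⊕b13⊕b14⊕b15 = 1⊕0⊕1⊕0⊕1⊕1⊕1⊕0 = 1
Syndrome (s8...s1) = 1101 → position 13.

13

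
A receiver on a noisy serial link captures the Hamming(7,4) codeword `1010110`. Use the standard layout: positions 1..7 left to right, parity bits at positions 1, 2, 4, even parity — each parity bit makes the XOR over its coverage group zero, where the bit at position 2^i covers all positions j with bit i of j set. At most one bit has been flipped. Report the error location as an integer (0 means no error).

s1: b1⊕b3⊕b5⊕b7 = 1⊕1⊕1⊕0 = 1
s2: b2⊕b3⊕b6⊕b7 = 0⊕1⊕1⊕0 = 0
s4: b4⊕b5⊕b6⊕b7 = 0⊕1⊕1⊕0 = 0
Syndrome (s4...s1) = 001 → position 1.

1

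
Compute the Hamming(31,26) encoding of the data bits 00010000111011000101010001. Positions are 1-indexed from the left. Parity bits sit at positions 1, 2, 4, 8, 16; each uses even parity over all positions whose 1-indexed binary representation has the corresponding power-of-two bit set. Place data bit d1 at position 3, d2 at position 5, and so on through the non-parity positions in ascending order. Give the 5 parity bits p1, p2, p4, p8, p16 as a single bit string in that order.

00000

Place data bits at non-power-of-two positions: b3=0, b5=0, b6=0, b7=1, b9=0, b10=0, b11=0, b12=0, b13=1, b14=1, b15=1, b17=0, b18=1, b19=1, b20=0, b21=0, b22=0, b23=1, b24=0, b25=1, b26=0, b27=1, b28=0, b29=0, b30=0, b31=1.
p1 = XOR of data positions {3,5,7,9,11,13,15,17,19,21,23,25,27,29,31} = 0⊕0⊕1⊕0⊕0⊕1⊕1⊕0⊕1⊕0⊕1⊕1⊕1⊕0⊕1 = 0
p2 = XOR of data positions {3,6,7,10,11,14,15,18,19,22,23,26,27,30,31} = 0⊕0⊕1⊕0⊕0⊕1⊕1⊕1⊕1⊕0⊕1⊕0⊕1⊕0⊕1 = 0
p4 = XOR of data positions {5,6,7,12,13,14,15,20,21,22,23,28,29,30,31} = 0⊕0⊕1⊕0⊕1⊕1⊕1⊕0⊕0⊕0⊕1⊕0⊕0⊕0⊕1 = 0
p8 = XOR of data positions {9,10,11,12,13,14,15,24,25,26,27,28,29,30,31} = 0⊕0⊕0⊕0⊕1⊕1⊕1⊕0⊕1⊕0⊕1⊕0⊕0⊕0⊕1 = 0
p16 = XOR of data positions {17,18,19,20,21,22,23,24,25,26,27,28,29,30,31} = 0⊕1⊕1⊕0⊕0⊕0⊕1⊕0⊕1⊕0⊕1⊕0⊕0⊕0⊕1 = 0
Parity bits p1,p2,p4,p8,p16 = 00000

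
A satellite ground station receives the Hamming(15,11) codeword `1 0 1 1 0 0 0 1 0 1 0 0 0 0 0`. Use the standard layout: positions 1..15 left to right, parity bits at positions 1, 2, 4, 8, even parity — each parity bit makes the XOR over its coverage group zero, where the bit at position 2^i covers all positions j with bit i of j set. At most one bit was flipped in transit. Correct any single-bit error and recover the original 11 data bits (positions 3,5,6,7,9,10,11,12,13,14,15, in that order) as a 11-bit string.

s1: b1⊕b3⊕b5⊕b7⊕b9⊕b11⊕b13⊕b15 = 1⊕1⊕0⊕0⊕0⊕0⊕0⊕0 = 0
s2: b2⊕b3⊕b6⊕b7⊕b10⊕b11⊕b14⊕b15 = 0⊕1⊕0⊕0⊕1⊕0⊕0⊕0 = 0
s4: b4⊕b5⊕b6⊕b7⊕b12⊕b13⊕b14⊕b15 = 1⊕0⊕0⊕0⊕0⊕0⊕0⊕0 = 1
s8: b8⊕b9⊕b10⊕b11⊕b12⊕b13⊕b14⊕b15 = 1⊕0⊕1⊕0⊕0⊕0⊕0⊕0 = 0
Syndrome (s8...s1) = 0100 → position 4.
Flip bit 4: corrected codeword = 101000010100000
Data bits at positions 3,5,6,7,9,10,11,12,13,14,15: 10000100000

10000100000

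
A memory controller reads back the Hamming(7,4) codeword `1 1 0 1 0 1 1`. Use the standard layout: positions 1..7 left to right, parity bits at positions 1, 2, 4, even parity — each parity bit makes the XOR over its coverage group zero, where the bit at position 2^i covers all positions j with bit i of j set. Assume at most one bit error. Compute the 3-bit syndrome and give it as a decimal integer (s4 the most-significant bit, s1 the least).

s1: b1⊕b3⊕b5⊕b7 = 1⊕0⊕0⊕1 = 0
s2: b2⊕b3⊕b6⊕b7 = 1⊕0⊕1⊕1 = 1
s4: b4⊕b5⊕b6⊕b7 = 1⊕0⊕1⊕1 = 1
Syndrome (s4...s1) = 110 → position 6.

6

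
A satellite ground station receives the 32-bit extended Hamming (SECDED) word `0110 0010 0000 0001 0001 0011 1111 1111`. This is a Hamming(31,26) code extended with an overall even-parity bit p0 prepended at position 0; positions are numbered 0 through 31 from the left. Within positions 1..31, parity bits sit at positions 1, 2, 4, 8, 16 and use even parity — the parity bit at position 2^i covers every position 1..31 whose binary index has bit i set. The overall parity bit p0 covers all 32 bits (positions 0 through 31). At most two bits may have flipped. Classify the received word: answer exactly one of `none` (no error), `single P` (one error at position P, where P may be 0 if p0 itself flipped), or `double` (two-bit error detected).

s1: b1⊕b3⊕b5⊕b7⊕b9⊕b11⊕b13⊕b15⊕b17⊕b19⊕b21⊕b23⊕b25⊕b27⊕b29⊕b31 = 1⊕0⊕0⊕0⊕0⊕0⊕0⊕1⊕0⊕1⊕0⊕1⊕1⊕1⊕1⊕1 = 0
s2: b2⊕b3⊕b6⊕b7⊕b10⊕b11⊕b14⊕b15⊕b18⊕b19⊕b22⊕b23⊕b26⊕b27⊕b30⊕b31 = 1⊕0⊕1⊕0⊕0⊕0⊕0⊕1⊕0⊕1⊕1⊕1⊕1⊕1⊕1⊕1 = 0
s4: b4⊕b5⊕b6⊕b7⊕b12⊕b13⊕b14⊕b15⊕b20⊕b21⊕b22⊕b23⊕b28⊕b29⊕b30⊕b31 = 0⊕0⊕1⊕0⊕0⊕0⊕0⊕1⊕0⊕0⊕1⊕1⊕1⊕1⊕1⊕1 = 0
s8: b8⊕b9⊕b10⊕b11⊕b12⊕b13⊕b14⊕b15⊕b24⊕b25⊕b26⊕b27⊕b28⊕b29⊕b30⊕b31 = 0⊕0⊕0⊕0⊕0⊕0⊕0⊕1⊕1⊕1⊕1⊕1⊕1⊕1⊕1⊕1 = 1
s16: b16⊕b17⊕b18⊕b19⊕b20⊕b21⊕b22⊕b23⊕b24⊕b25⊕b26⊕b27⊕b28⊕b29⊕b30⊕b31 = 0⊕0⊕0⊕1⊕0⊕0⊕1⊕1⊕1⊕1⊕1⊕1⊕1⊕1⊕1⊕1 = 1
Syndrome (s16...s1) = 11000 → position 24.
Overall parity (XOR of all 32 bits, including p0): 0⊕1⊕1⊕0⊕0⊕0⊕1⊕0⊕0⊕0⊕0⊕0⊕0⊕0⊕0⊕1⊕0⊕0⊕0⊕1⊕0⊕0⊕1⊕1⊕1⊕1⊕1⊕1⊕1⊕1⊕1⊕1 = 1
Overall=1, syndrome position=24 → single-bit error at position 24.

single 24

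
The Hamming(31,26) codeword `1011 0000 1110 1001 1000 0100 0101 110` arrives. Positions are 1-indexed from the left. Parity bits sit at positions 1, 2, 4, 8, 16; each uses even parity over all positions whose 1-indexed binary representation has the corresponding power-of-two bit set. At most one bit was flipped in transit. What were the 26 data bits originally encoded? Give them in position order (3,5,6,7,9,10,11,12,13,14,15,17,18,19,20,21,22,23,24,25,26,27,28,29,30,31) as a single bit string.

s1: b1⊕b3⊕b5⊕b7⊕b9⊕b11⊕b13⊕b15⊕b17⊕b19⊕b21⊕b23⊕b25⊕b27⊕b29⊕b31 = 1⊕1⊕0⊕0⊕1⊕1⊕1⊕0⊕1⊕0⊕0⊕0⊕0⊕0⊕1⊕0 = 1
s2: b2⊕b3⊕b6⊕b7⊕b10⊕b11⊕b14⊕b15⊕b18⊕b19⊕b22⊕b23⊕b26⊕b27⊕b30⊕b31 = 0⊕1⊕0⊕0⊕1⊕1⊕0⊕0⊕0⊕0⊕1⊕0⊕1⊕0⊕1⊕0 = 0
s4: b4⊕b5⊕b6⊕b7⊕b12⊕b13⊕b14⊕b15⊕b20⊕b21⊕b22⊕b23⊕b28⊕b29⊕b30⊕b31 = 1⊕0⊕0⊕0⊕0⊕1⊕0⊕0⊕0⊕0⊕1⊕0⊕1⊕1⊕1⊕0 = 0
s8: b8⊕b9⊕b10⊕b11⊕b12⊕b13⊕b14⊕b15⊕b24⊕b25⊕b26⊕b27⊕b28⊕b29⊕b30⊕b31 = 0⊕1⊕1⊕1⊕0⊕1⊕0⊕0⊕0⊕0⊕1⊕0⊕1⊕1⊕1⊕0 = 0
s16: b16⊕b17⊕b18⊕b19⊕b20⊕b21⊕b22⊕b23⊕b24⊕b25⊕b26⊕b27⊕b28⊕b29⊕b30⊕b31 = 1⊕1⊕0⊕0⊕0⊕0⊕1⊕0⊕0⊕0⊕1⊕0⊕1⊕1⊕1⊕0 = 1
Syndrome (s16...s1) = 10001 → position 17.
Flip bit 17: corrected codeword = 1011000011101001000001000101110
Data bits at positions 3,5,6,7,9,10,11,12,13,14,15,17,18,19,20,21,22,23,24,25,26,27,28,29,30,31: 10001110100000001000101110

10001110100000001000101110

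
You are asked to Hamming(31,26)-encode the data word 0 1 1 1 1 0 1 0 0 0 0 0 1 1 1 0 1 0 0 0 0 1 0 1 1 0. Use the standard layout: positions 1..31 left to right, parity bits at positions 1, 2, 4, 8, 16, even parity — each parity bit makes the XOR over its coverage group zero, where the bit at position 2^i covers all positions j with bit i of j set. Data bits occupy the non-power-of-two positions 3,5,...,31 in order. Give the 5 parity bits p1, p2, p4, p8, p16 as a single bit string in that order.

Place data bits at non-power-of-two positions: b3=0, b5=1, b6=1, b7=1, b9=1, b10=0, b11=1, b12=0, b13=0, b14=0, b15=0, b17=0, b18=1, b19=1, b20=1, b21=0, b22=1, b23=0, b24=0, b25=0, b26=0, b27=1, b28=0, b29=1, b30=1, b31=0.
p1 = XOR of data positions {3,5,7,9,11,13,15,17,19,21,23,25,27,29,31} = 0⊕1⊕1⊕1⊕1⊕0⊕0⊕0⊕1⊕0⊕0⊕0⊕1⊕1⊕0 = 1
p2 = XOR of data positions {3,6,7,10,11,14,15,18,19,22,23,26,27,30,31} = 0⊕1⊕1⊕0⊕1⊕0⊕0⊕1⊕1⊕1⊕0⊕0⊕1⊕1⊕0 = 0
p4 = XOR of data positions {5,6,7,12,13,14,15,20,21,22,23,28,29,30,31} = 1⊕1⊕1⊕0⊕0⊕0⊕0⊕1⊕0⊕1⊕0⊕0⊕1⊕1⊕0 = 1
p8 = XOR of data positions {9,10,11,12,13,14,15,24,25,26,27,28,29,30,31} = 1⊕0⊕1⊕0⊕0⊕0⊕0⊕0⊕0⊕0⊕1⊕0⊕1⊕1⊕0 = 1
p16 = XOR of data positions {17,18,19,20,21,22,23,24,25,26,27,28,29,30,31} = 0⊕1⊕1⊕1⊕0⊕1⊕0⊕0⊕0⊕0⊕1⊕0⊕1⊕1⊕0 = 1
Parity bits p1,p2,p4,p8,p16 = 10111

10111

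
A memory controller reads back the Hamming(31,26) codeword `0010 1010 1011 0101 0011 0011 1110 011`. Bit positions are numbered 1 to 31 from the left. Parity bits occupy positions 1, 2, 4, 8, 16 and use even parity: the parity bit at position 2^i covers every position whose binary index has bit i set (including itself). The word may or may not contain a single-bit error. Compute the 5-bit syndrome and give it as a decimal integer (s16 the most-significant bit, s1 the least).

0

s1: b1⊕b3⊕b5⊕b7⊕b9⊕b11⊕b13⊕b15⊕b17⊕b19⊕b21⊕b23⊕b25⊕b27⊕b29⊕b31 = 0⊕1⊕1⊕1⊕1⊕1⊕0⊕0⊕0⊕1⊕0⊕1⊕1⊕1⊕0⊕1 = 0
s2: b2⊕b3⊕b6⊕b7⊕b10⊕b11⊕b14⊕b15⊕b18⊕b19⊕b22⊕b23⊕b26⊕b27⊕b30⊕b31 = 0⊕1⊕0⊕1⊕0⊕1⊕1⊕0⊕0⊕1⊕0⊕1⊕1⊕1⊕1⊕1 = 0
s4: b4⊕b5⊕b6⊕b7⊕b12⊕b13⊕b14⊕b15⊕b20⊕b21⊕b22⊕b23⊕b28⊕b29⊕b30⊕b31 = 0⊕1⊕0⊕1⊕1⊕0⊕1⊕0⊕1⊕0⊕0⊕1⊕0⊕0⊕1⊕1 = 0
s8: b8⊕b9⊕b10⊕b11⊕b12⊕b13⊕b14⊕b15⊕b24⊕b25⊕b26⊕b27⊕b28⊕b29⊕b30⊕b31 = 0⊕1⊕0⊕1⊕1⊕0⊕1⊕0⊕1⊕1⊕1⊕1⊕0⊕0⊕1⊕1 = 0
s16: b16⊕b17⊕b18⊕b19⊕b20⊕b21⊕b22⊕b23⊕b24⊕b25⊕b26⊕b27⊕b28⊕b29⊕b30⊕b31 = 1⊕0⊕0⊕1⊕1⊕0⊕0⊕1⊕1⊕1⊕1⊕1⊕0⊕0⊕1⊕1 = 0
Syndrome (s16...s1) = 00000 → position 0 (no error).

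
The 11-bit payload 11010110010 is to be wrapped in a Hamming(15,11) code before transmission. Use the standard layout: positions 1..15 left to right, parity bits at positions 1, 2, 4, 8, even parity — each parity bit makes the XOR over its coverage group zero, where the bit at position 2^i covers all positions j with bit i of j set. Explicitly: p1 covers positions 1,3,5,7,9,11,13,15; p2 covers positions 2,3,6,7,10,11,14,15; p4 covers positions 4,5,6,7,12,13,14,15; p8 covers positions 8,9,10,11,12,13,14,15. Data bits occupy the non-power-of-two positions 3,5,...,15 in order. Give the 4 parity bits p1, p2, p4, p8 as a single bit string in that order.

0111

Place data bits at non-power-of-two positions: b3=1, b5=1, b6=0, b7=1, b9=0, b10=1, b11=1, b12=0, b13=0, b14=1, b15=0.
p1 = XOR of data positions {3,5,7,9,11,13,15} = 1⊕1⊕1⊕0⊕1⊕0⊕0 = 0
p2 = XOR of data positions {3,6,7,10,11,14,15} = 1⊕0⊕1⊕1⊕1⊕1⊕0 = 1
p4 = XOR of data positions {5,6,7,12,13,14,15} = 1⊕0⊕1⊕0⊕0⊕1⊕0 = 1
p8 = XOR of data positions {9,10,11,12,13,14,15} = 0⊕1⊕1⊕0⊕0⊕1⊕0 = 1
Parity bits p1,p2,p4,p8 = 0111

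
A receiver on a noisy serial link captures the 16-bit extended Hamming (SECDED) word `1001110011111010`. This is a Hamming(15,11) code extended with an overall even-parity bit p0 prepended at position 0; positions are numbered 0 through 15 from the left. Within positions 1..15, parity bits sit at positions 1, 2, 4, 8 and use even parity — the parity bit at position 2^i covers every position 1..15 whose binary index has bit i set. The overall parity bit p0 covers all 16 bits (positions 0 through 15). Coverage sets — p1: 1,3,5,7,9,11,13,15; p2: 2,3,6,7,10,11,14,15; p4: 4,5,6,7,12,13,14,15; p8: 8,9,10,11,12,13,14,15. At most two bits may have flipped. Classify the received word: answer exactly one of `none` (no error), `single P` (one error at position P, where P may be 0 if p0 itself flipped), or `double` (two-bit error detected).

none

s1: b1⊕b3⊕b5⊕b7⊕b9⊕b11⊕b13⊕b15 = 0⊕1⊕1⊕0⊕1⊕1⊕0⊕0 = 0
s2: b2⊕b3⊕b6⊕b7⊕b10⊕b11⊕b14⊕b15 = 0⊕1⊕0⊕0⊕1⊕1⊕1⊕0 = 0
s4: b4⊕b5⊕b6⊕b7⊕b12⊕b13⊕b14⊕b15 = 1⊕1⊕0⊕0⊕1⊕0⊕1⊕0 = 0
s8: b8⊕b9⊕b10⊕b11⊕b12⊕b13⊕b14⊕b15 = 1⊕1⊕1⊕1⊕1⊕0⊕1⊕0 = 0
Syndrome (s8...s1) = 0000 → position 0 (no error).
Overall parity (XOR of all 16 bits, including p0): 1⊕0⊕0⊕1⊕1⊕1⊕0⊕0⊕1⊕1⊕1⊕1⊕1⊕0⊕1⊕0 = 0
Overall=0, syndrome position=0 → no error.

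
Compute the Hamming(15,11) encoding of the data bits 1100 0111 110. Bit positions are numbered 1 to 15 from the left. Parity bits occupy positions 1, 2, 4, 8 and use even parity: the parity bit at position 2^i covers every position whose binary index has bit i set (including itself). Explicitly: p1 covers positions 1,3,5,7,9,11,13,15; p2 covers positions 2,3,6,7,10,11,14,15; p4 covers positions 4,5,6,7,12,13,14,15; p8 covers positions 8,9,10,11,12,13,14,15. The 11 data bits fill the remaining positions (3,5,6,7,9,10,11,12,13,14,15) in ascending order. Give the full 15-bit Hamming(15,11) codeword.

Place data bits at non-power-of-two positions: b3=1, b5=1, b6=0, b7=0, b9=0, b10=1, b11=1, b12=1, b13=1, b14=1, b15=0.
p1 = XOR of data positions {3,5,7,9,11,13,15} = 1⊕1⊕0⊕0⊕1⊕1⊕0 = 0
p2 = XOR of data positions {3,6,7,10,11,14,15} = 1⊕0⊕0⊕1⊕1⊕1⊕0 = 0
p4 = XOR of data positions {5,6,7,12,13,14,15} = 1⊕0⊕0⊕1⊕1⊕1⊕0 = 0
p8 = XOR of data positions {9,10,11,12,13,14,15} = 0⊕1⊕1⊕1⊕1⊕1⊕0 = 1
Codeword b1..b15 = 001010010111110

001010010111110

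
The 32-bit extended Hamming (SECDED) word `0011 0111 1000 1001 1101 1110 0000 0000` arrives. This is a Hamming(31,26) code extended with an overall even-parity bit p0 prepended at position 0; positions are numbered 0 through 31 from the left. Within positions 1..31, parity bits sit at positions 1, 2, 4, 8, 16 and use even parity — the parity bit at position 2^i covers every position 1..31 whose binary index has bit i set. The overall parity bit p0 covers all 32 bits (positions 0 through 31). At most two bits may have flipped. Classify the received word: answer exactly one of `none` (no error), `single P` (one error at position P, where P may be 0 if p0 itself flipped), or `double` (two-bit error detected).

s1: b1⊕b3⊕b5⊕b7⊕b9⊕b11⊕b13⊕b15⊕b17⊕b19⊕b21⊕b23⊕b25⊕b27⊕b29⊕b31 = 0⊕1⊕1⊕1⊕0⊕0⊕0⊕1⊕1⊕1⊕1⊕0⊕0⊕0⊕0⊕0 = 1
s2: b2⊕b3⊕b6⊕b7⊕b10⊕b11⊕b14⊕b15⊕b18⊕b19⊕b22⊕b23⊕b26⊕b27⊕b30⊕b31 = 1⊕1⊕1⊕1⊕0⊕0⊕0⊕1⊕0⊕1⊕1⊕0⊕0⊕0⊕0⊕0 = 1
s4: b4⊕b5⊕b6⊕b7⊕b12⊕b13⊕b14⊕b15⊕b20⊕b21⊕b22⊕b23⊕b28⊕b29⊕b30⊕b31 = 0⊕1⊕1⊕1⊕1⊕0⊕0⊕1⊕1⊕1⊕1⊕0⊕0⊕0⊕0⊕0 = 0
s8: b8⊕b9⊕b10⊕b11⊕b12⊕b13⊕b14⊕b15⊕b24⊕b25⊕b26⊕b27⊕b28⊕b29⊕b30⊕b31 = 1⊕0⊕0⊕0⊕1⊕0⊕0⊕1⊕0⊕0⊕0⊕0⊕0⊕0⊕0⊕0 = 1
s16: b16⊕b17⊕b18⊕b19⊕b20⊕b21⊕b22⊕b23⊕b24⊕b25⊕b26⊕b27⊕b28⊕b29⊕b30⊕b31 = 1⊕1⊕0⊕1⊕1⊕1⊕1⊕0⊕0⊕0⊕0⊕0⊕0⊕0⊕0⊕0 = 0
Syndrome (s16...s1) = 01011 → position 11.
Overall parity (XOR of all 32 bits, including p0): 0⊕0⊕1⊕1⊕0⊕1⊕1⊕1⊕1⊕0⊕0⊕0⊕1⊕0⊕0⊕1⊕1⊕1⊕0⊕1⊕1⊕1⊕1⊕0⊕0⊕0⊕0⊕0⊕0⊕0⊕0⊕0 = 0
Overall=0, syndrome position=11 → double-bit error detected (uncorrectable).

double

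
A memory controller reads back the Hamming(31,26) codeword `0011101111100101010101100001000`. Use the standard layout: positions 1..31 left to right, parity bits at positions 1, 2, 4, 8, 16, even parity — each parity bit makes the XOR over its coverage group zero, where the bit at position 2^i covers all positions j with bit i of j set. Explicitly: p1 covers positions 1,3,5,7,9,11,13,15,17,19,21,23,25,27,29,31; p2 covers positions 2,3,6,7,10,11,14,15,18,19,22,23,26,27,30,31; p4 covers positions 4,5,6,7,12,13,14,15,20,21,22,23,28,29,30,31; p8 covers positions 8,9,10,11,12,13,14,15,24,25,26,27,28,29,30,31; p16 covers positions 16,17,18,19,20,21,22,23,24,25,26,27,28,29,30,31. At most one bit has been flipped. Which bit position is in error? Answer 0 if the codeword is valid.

0

s1: b1⊕b3⊕b5⊕b7⊕b9⊕b11⊕b13⊕b15⊕b17⊕b19⊕b21⊕b23⊕b25⊕b27⊕b29⊕b31 = 0⊕1⊕1⊕1⊕1⊕1⊕0⊕0⊕0⊕0⊕0⊕1⊕0⊕0⊕0⊕0 = 0
s2: b2⊕b3⊕b6⊕b7⊕b10⊕b11⊕b14⊕b15⊕b18⊕b19⊕b22⊕b23⊕b26⊕b27⊕b30⊕b31 = 0⊕1⊕0⊕1⊕1⊕1⊕1⊕0⊕1⊕0⊕1⊕1⊕0⊕0⊕0⊕0 = 0
s4: b4⊕b5⊕b6⊕b7⊕b12⊕b13⊕b14⊕b15⊕b20⊕b21⊕b22⊕b23⊕b28⊕b29⊕b30⊕b31 = 1⊕1⊕0⊕1⊕0⊕0⊕1⊕0⊕1⊕0⊕1⊕1⊕1⊕0⊕0⊕0 = 0
s8: b8⊕b9⊕b10⊕b11⊕b12⊕b13⊕b14⊕b15⊕b24⊕b25⊕b26⊕b27⊕b28⊕b29⊕b30⊕b31 = 1⊕1⊕1⊕1⊕0⊕0⊕1⊕0⊕0⊕0⊕0⊕0⊕1⊕0⊕0⊕0 = 0
s16: b16⊕b17⊕b18⊕b19⊕b20⊕b21⊕b22⊕b23⊕b24⊕b25⊕b26⊕b27⊕b28⊕b29⊕b30⊕b31 = 1⊕0⊕1⊕0⊕1⊕0⊕1⊕1⊕0⊕0⊕0⊕0⊕1⊕0⊕0⊕0 = 0
Syndrome (s16...s1) = 00000 → position 0 (no error).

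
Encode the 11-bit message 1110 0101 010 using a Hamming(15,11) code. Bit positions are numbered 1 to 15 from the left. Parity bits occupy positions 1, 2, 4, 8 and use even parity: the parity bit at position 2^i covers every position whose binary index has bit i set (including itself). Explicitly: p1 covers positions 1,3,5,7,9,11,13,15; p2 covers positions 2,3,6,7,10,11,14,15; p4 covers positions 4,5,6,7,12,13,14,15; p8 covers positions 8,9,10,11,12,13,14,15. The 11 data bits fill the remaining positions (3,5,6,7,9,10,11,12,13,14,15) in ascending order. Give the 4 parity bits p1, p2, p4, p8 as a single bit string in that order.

Place data bits at non-power-of-two positions: b3=1, b5=1, b6=1, b7=0, b9=0, b10=1, b11=0, b12=1, b13=0, b14=1, b15=0.
p1 = XOR of data positions {3,5,7,9,11,13,15} = 1⊕1⊕0⊕0⊕0⊕0⊕0 = 0
p2 = XOR of data positions {3,6,7,10,11,14,15} = 1⊕1⊕0⊕1⊕0⊕1⊕0 = 0
p4 = XOR of data positions {5,6,7,12,13,14,15} = 1⊕1⊕0⊕1⊕0⊕1⊕0 = 0
p8 = XOR of data positions {9,10,11,12,13,14,15} = 0⊕1⊕0⊕1⊕0⊕1⊕0 = 1
Parity bits p1,p2,p4,p8 = 0001

0001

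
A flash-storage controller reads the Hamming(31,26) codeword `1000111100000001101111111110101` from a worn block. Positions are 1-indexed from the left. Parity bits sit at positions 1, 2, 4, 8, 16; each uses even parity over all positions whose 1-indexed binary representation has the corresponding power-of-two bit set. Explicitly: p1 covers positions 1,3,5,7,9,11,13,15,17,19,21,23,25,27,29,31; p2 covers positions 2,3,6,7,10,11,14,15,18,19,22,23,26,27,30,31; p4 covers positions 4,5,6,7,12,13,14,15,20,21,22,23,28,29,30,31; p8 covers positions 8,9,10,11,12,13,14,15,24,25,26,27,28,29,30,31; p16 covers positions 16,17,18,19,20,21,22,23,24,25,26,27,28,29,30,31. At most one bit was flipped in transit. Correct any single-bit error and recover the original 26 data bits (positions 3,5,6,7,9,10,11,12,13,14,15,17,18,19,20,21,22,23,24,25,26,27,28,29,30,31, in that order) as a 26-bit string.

s1: b1⊕b3⊕b5⊕b7⊕b9⊕b11⊕b13⊕b15⊕b17⊕b19⊕b21⊕b23⊕b25⊕b27⊕b29⊕b31 = 1⊕0⊕1⊕1⊕0⊕0⊕0⊕0⊕1⊕1⊕1⊕1⊕1⊕1⊕1⊕1 = 1
s2: b2⊕b3⊕b6⊕b7⊕b10⊕b11⊕b14⊕b15⊕b18⊕b19⊕b22⊕b23⊕b26⊕b27⊕b30⊕b31 = 0⊕0⊕1⊕1⊕0⊕0⊕0⊕0⊕0⊕1⊕1⊕1⊕1⊕1⊕0⊕1 = 0
s4: b4⊕b5⊕b6⊕b7⊕b12⊕b13⊕b14⊕b15⊕b20⊕b21⊕b22⊕b23⊕b28⊕b29⊕b30⊕b31 = 0⊕1⊕1⊕1⊕0⊕0⊕0⊕0⊕1⊕1⊕1⊕1⊕0⊕1⊕0⊕1 = 1
s8: b8⊕b9⊕b10⊕b11⊕b12⊕b13⊕b14⊕b15⊕b24⊕b25⊕b26⊕b27⊕b28⊕b29⊕b30⊕b31 = 1⊕0⊕0⊕0⊕0⊕0⊕0⊕0⊕1⊕1⊕1⊕1⊕0⊕1⊕0⊕1 = 1
s16: b16⊕b17⊕b18⊕b19⊕b20⊕b21⊕b22⊕b23⊕b24⊕b25⊕b26⊕b27⊕b28⊕b29⊕b30⊕b31 = 1⊕1⊕0⊕1⊕1⊕1⊕1⊕1⊕1⊕1⊕1⊕1⊕0⊕1⊕0⊕1 = 1
Syndrome (s16...s1) = 11101 → position 29.
Flip bit 29: corrected codeword = 1000111100000001101111111110001
Data bits at positions 3,5,6,7,9,10,11,12,13,14,15,17,18,19,20,21,22,23,24,25,26,27,28,29,30,31: 01110000000101111111110001

01110000000101111111110001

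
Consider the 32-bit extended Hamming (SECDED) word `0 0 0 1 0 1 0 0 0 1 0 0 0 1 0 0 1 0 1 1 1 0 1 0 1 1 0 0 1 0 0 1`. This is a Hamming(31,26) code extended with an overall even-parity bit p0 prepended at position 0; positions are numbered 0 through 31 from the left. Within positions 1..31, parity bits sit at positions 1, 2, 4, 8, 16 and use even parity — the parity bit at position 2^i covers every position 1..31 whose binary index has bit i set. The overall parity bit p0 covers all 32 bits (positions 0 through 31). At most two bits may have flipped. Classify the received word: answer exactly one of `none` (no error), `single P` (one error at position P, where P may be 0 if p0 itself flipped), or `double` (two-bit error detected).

s1: b1⊕b3⊕b5⊕b7⊕b9⊕b11⊕b13⊕b15⊕b17⊕b19⊕b21⊕b23⊕b25⊕b27⊕b29⊕b31 = 0⊕1⊕1⊕0⊕1⊕0⊕1⊕0⊕0⊕1⊕0⊕0⊕1⊕0⊕0⊕1 = 1
s2: b2⊕b3⊕b6⊕b7⊕b10⊕b11⊕b14⊕b15⊕b18⊕b19⊕b22⊕b23⊕b26⊕b27⊕b30⊕b31 = 0⊕1⊕0⊕0⊕0⊕0⊕0⊕0⊕1⊕1⊕1⊕0⊕0⊕0⊕0⊕1 = 1
s4: b4⊕b5⊕b6⊕b7⊕b12⊕b13⊕b14⊕b15⊕b20⊕b21⊕b22⊕b23⊕b28⊕b29⊕b30⊕b31 = 0⊕1⊕0⊕0⊕0⊕1⊕0⊕0⊕1⊕0⊕1⊕0⊕1⊕0⊕0⊕1 = 0
s8: b8⊕b9⊕b10⊕b11⊕b12⊕b13⊕b14⊕b15⊕b24⊕b25⊕b26⊕b27⊕b28⊕b29⊕b30⊕b31 = 0⊕1⊕0⊕0⊕0⊕1⊕0⊕0⊕1⊕1⊕0⊕0⊕1⊕0⊕0⊕1 = 0
s16: b16⊕b17⊕b18⊕b19⊕b20⊕b21⊕b22⊕b23⊕b24⊕b25⊕b26⊕b27⊕b28⊕b29⊕b30⊕b31 = 1⊕0⊕1⊕1⊕1⊕0⊕1⊕0⊕1⊕1⊕0⊕0⊕1⊕0⊕0⊕1 = 1
Syndrome (s16...s1) = 10011 → position 19.
Overall parity (XOR of all 32 bits, including p0): 0⊕0⊕0⊕1⊕0⊕1⊕0⊕0⊕0⊕1⊕0⊕0⊕0⊕1⊕0⊕0⊕1⊕0⊕1⊕1⊕1⊕0⊕1⊕0⊕1⊕1⊕0⊕0⊕1⊕0⊕0⊕1 = 1
Overall=1, syndrome position=19 → single-bit error at position 19.

single 19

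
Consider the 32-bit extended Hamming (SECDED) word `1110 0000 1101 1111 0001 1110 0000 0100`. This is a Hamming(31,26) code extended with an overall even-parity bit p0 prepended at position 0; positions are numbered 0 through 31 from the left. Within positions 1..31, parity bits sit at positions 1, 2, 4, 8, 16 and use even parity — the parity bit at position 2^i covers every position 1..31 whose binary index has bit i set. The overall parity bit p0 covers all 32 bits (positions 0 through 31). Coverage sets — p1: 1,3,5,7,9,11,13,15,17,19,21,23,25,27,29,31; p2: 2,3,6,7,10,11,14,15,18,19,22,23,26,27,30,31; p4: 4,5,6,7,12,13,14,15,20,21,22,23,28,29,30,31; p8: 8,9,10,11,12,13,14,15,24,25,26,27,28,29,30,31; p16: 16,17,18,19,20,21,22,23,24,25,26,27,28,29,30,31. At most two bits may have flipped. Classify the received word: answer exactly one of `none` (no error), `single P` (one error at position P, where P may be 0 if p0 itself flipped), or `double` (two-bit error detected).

s1: b1⊕b3⊕b5⊕b7⊕b9⊕b11⊕b13⊕b15⊕b17⊕b19⊕b21⊕b23⊕b25⊕b27⊕b29⊕b31 = 1⊕0⊕0⊕0⊕1⊕1⊕1⊕1⊕0⊕1⊕1⊕0⊕0⊕0⊕1⊕0 = 0
s2: b2⊕b3⊕b6⊕b7⊕b10⊕b11⊕b14⊕b15⊕b18⊕b19⊕b22⊕b23⊕b26⊕b27⊕b30⊕b31 = 1⊕0⊕0⊕0⊕0⊕1⊕1⊕1⊕0⊕1⊕1⊕0⊕0⊕0⊕0⊕0 = 0
s4: b4⊕b5⊕b6⊕b7⊕b12⊕b13⊕b14⊕b15⊕b20⊕b21⊕b22⊕b23⊕b28⊕b29⊕b30⊕b31 = 0⊕0⊕0⊕0⊕1⊕1⊕1⊕1⊕1⊕1⊕1⊕0⊕0⊕1⊕0⊕0 = 0
s8: b8⊕b9⊕b10⊕b11⊕b12⊕b13⊕b14⊕b15⊕b24⊕b25⊕b26⊕b27⊕b28⊕b29⊕b30⊕b31 = 1⊕1⊕0⊕1⊕1⊕1⊕1⊕1⊕0⊕0⊕0⊕0⊕0⊕1⊕0⊕0 = 0
s16: b16⊕b17⊕b18⊕b19⊕b20⊕b21⊕b22⊕b23⊕b24⊕b25⊕b26⊕b27⊕b28⊕b29⊕b30⊕b31 = 0⊕0⊕0⊕1⊕1⊕1⊕1⊕0⊕0⊕0⊕0⊕0⊕0⊕1⊕0⊕0 = 1
Syndrome (s16...s1) = 10000 → position 16.
Overall parity (XOR of all 32 bits, including p0): 1⊕1⊕1⊕0⊕0⊕0⊕0⊕0⊕1⊕1⊕0⊕1⊕1⊕1⊕1⊕1⊕0⊕0⊕0⊕1⊕1⊕1⊕1⊕0⊕0⊕0⊕0⊕0⊕0⊕1⊕0⊕0 = 1
Overall=1, syndrome position=16 → single-bit error at position 16.

single 16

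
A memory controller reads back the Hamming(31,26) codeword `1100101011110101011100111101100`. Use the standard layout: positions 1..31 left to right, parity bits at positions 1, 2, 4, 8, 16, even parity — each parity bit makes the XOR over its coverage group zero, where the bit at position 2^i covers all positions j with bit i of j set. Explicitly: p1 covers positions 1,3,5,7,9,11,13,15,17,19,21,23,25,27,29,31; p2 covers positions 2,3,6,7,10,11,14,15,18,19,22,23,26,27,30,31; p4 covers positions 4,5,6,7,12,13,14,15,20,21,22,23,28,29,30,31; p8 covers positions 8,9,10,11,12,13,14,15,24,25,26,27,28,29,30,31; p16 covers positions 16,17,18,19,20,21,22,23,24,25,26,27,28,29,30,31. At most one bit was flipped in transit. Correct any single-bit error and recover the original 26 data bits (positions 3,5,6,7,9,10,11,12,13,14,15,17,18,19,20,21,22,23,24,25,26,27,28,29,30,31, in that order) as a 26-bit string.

s1: b1⊕b3⊕b5⊕b7⊕b9⊕b11⊕b13⊕b15⊕b17⊕b19⊕b21⊕b23⊕b25⊕b27⊕b29⊕b31 = 1⊕0⊕1⊕1⊕1⊕1⊕0⊕0⊕0⊕1⊕0⊕1⊕1⊕0⊕1⊕0 = 1
s2: b2⊕b3⊕b6⊕b7⊕b10⊕b11⊕b14⊕b15⊕b18⊕b19⊕b22⊕b23⊕b26⊕b27⊕b30⊕b31 = 1⊕0⊕0⊕1⊕1⊕1⊕1⊕0⊕1⊕1⊕0⊕1⊕1⊕0⊕0⊕0 = 1
s4: b4⊕b5⊕b6⊕b7⊕b12⊕b13⊕b14⊕b15⊕b20⊕b21⊕b22⊕b23⊕b28⊕b29⊕b30⊕b31 = 0⊕1⊕0⊕1⊕1⊕0⊕1⊕0⊕1⊕0⊕0⊕1⊕1⊕1⊕0⊕0 = 0
s8: b8⊕b9⊕b10⊕b11⊕b12⊕b13⊕b14⊕b15⊕b24⊕b25⊕b26⊕b27⊕b28⊕b29⊕b30⊕b31 = 0⊕1⊕1⊕1⊕1⊕0⊕1⊕0⊕1⊕1⊕1⊕0⊕1⊕1⊕0⊕0 = 0
s16: b16⊕b17⊕b18⊕b19⊕b20⊕b21⊕b22⊕b23⊕b24⊕b25⊕b26⊕b27⊕b28⊕b29⊕b30⊕b31 = 1⊕0⊕1⊕1⊕1⊕0⊕0⊕1⊕1⊕1⊕1⊕0⊕1⊕1⊕0⊕0 = 0
Syndrome (s16...s1) = 00011 → position 3.
Flip bit 3: corrected codeword = 1110101011110101011100111101100
Data bits at positions 3,5,6,7,9,10,11,12,13,14,15,17,18,19,20,21,22,23,24,25,26,27,28,29,30,31: 11011111010011100111101100

11011111010011100111101100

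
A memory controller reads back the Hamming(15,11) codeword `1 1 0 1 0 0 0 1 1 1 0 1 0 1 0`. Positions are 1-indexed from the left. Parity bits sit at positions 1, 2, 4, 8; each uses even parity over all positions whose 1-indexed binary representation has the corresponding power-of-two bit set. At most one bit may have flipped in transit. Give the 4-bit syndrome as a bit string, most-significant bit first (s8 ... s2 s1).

s1: b1⊕b3⊕b5⊕b7⊕b9⊕b11⊕b13⊕b15 = 1⊕0⊕0⊕0⊕1⊕0⊕0⊕0 = 0
s2: b2⊕b3⊕b6⊕b7⊕b10⊕b11⊕b14⊕b15 = 1⊕0⊕0⊕0⊕1⊕0⊕1⊕0 = 1
s4: b4⊕b5⊕b6⊕b7⊕b12⊕b13⊕b14⊕b15 = 1⊕0⊕0⊕0⊕1⊕0⊕1⊕0 = 1
s8: b8⊕b9⊕b10⊕b11⊕b12⊕b13⊕b14⊕b15 = 1⊕1⊕1⊕0⊕1⊕0⊕1⊕0 = 1
Syndrome (s8...s1) = 1110 → position 14.

1110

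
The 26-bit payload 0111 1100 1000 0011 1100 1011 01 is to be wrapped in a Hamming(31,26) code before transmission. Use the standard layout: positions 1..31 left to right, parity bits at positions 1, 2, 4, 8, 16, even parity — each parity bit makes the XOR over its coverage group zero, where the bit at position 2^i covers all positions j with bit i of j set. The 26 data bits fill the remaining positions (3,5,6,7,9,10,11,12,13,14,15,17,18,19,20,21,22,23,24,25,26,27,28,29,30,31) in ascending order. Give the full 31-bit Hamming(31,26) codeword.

0101111111001000000111100101101

Place data bits at non-power-of-two positions: b3=0, b5=1, b6=1, b7=1, b9=1, b10=1, b11=0, b12=0, b13=1, b14=0, b15=0, b17=0, b18=0, b19=0, b20=1, b21=1, b22=1, b23=1, b24=0, b25=0, b26=1, b27=0, b28=1, b29=1, b30=0, b31=1.
p1 = XOR of data positions {3,5,7,9,11,13,15,17,19,21,23,25,27,29,31} = 0⊕1⊕1⊕1⊕0⊕1⊕0⊕0⊕0⊕1⊕1⊕0⊕0⊕1⊕1 = 0
p2 = XOR of data positions {3,6,7,10,11,14,15,18,19,22,23,26,27,30,31} = 0⊕1⊕1⊕1⊕0⊕0⊕0⊕0⊕0⊕1⊕1⊕1⊕0⊕0⊕1 = 1
p4 = XOR of data positions {5,6,7,12,13,14,15,20,21,22,23,28,29,30,31} = 1⊕1⊕1⊕0⊕1⊕0⊕0⊕1⊕1⊕1⊕1⊕1⊕1⊕0⊕1 = 1
p8 = XOR of data positions {9,10,11,12,13,14,15,24,25,26,27,28,29,30,31} = 1⊕1⊕0⊕0⊕1⊕0⊕0⊕0⊕0⊕1⊕0⊕1⊕1⊕0⊕1 = 1
p16 = XOR of data positions {17,18,19,20,21,22,23,24,25,26,27,28,29,30,31} = 0⊕0⊕0⊕1⊕1⊕1⊕1⊕0⊕0⊕1⊕0⊕1⊕1⊕0⊕1 = 0
Codeword b1..b31 = 0101111111001000000111100101101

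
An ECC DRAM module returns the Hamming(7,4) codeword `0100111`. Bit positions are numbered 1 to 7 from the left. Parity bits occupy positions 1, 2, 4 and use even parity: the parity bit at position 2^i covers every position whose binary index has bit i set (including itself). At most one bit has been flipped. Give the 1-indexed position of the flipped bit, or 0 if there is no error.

s1: b1⊕b3⊕b5⊕b7 = 0⊕0⊕1⊕1 = 0
s2: b2⊕b3⊕b6⊕b7 = 1⊕0⊕1⊕1 = 1
s4: b4⊕b5⊕b6⊕b7 = 0⊕1⊕1⊕1 = 1
Syndrome (s4...s1) = 110 → position 6.

6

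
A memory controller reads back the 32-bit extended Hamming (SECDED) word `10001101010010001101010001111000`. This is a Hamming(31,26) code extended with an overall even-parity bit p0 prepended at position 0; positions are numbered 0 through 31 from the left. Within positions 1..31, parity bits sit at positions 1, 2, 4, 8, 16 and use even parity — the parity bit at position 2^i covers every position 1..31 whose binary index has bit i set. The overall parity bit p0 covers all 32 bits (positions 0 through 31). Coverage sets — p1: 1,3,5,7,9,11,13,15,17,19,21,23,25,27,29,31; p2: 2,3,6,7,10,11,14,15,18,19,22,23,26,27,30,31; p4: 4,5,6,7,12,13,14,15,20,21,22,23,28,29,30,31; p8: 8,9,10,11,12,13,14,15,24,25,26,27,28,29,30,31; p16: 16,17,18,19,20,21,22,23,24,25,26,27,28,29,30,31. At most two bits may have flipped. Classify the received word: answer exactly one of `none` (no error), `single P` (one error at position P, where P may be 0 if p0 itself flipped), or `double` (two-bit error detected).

none

s1: b1⊕b3⊕b5⊕b7⊕b9⊕b11⊕b13⊕b15⊕b17⊕b19⊕b21⊕b23⊕b25⊕b27⊕b29⊕b31 = 0⊕0⊕1⊕1⊕1⊕0⊕0⊕0⊕1⊕1⊕1⊕0⊕1⊕1⊕0⊕0 = 0
s2: b2⊕b3⊕b6⊕b7⊕b10⊕b11⊕b14⊕b15⊕b18⊕b19⊕b22⊕b23⊕b26⊕b27⊕b30⊕b31 = 0⊕0⊕0⊕1⊕0⊕0⊕0⊕0⊕0⊕1⊕0⊕0⊕1⊕1⊕0⊕0 = 0
s4: b4⊕b5⊕b6⊕b7⊕b12⊕b13⊕b14⊕b15⊕b20⊕b21⊕b22⊕b23⊕b28⊕b29⊕b30⊕b31 = 1⊕1⊕0⊕1⊕1⊕0⊕0⊕0⊕0⊕1⊕0⊕0⊕1⊕0⊕0⊕0 = 0
s8: b8⊕b9⊕b10⊕b11⊕b12⊕b13⊕b14⊕b15⊕b24⊕b25⊕b26⊕b27⊕b28⊕b29⊕b30⊕b31 = 0⊕1⊕0⊕0⊕1⊕0⊕0⊕0⊕0⊕1⊕1⊕1⊕1⊕0⊕0⊕0 = 0
s16: b16⊕b17⊕b18⊕b19⊕b20⊕b21⊕b22⊕b23⊕b24⊕b25⊕b26⊕b27⊕b28⊕b29⊕b30⊕b31 = 1⊕1⊕0⊕1⊕0⊕1⊕0⊕0⊕0⊕1⊕1⊕1⊕1⊕0⊕0⊕0 = 0
Syndrome (s16...s1) = 00000 → position 0 (no error).
Overall parity (XOR of all 32 bits, including p0): 1⊕0⊕0⊕0⊕1⊕1⊕0⊕1⊕0⊕1⊕0⊕0⊕1⊕0⊕0⊕0⊕1⊕1⊕0⊕1⊕0⊕1⊕0⊕0⊕0⊕1⊕1⊕1⊕1⊕0⊕0⊕0 = 0
Overall=0, syndrome position=0 → no error.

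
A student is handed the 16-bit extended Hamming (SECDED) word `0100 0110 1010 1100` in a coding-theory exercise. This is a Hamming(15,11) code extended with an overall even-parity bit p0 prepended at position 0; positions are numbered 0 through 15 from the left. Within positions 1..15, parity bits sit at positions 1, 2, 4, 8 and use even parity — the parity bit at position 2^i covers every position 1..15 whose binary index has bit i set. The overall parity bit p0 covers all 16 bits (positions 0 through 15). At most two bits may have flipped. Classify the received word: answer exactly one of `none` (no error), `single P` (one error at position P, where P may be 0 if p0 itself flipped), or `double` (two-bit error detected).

single 1

s1: b1⊕b3⊕b5⊕b7⊕b9⊕b11⊕b13⊕b15 = 1⊕0⊕1⊕0⊕0⊕0⊕1⊕0 = 1
s2: b2⊕b3⊕b6⊕b7⊕b10⊕b11⊕b14⊕b15 = 0⊕0⊕1⊕0⊕1⊕0⊕0⊕0 = 0
s4: b4⊕b5⊕b6⊕b7⊕b12⊕b13⊕b14⊕b15 = 0⊕1⊕1⊕0⊕1⊕1⊕0⊕0 = 0
s8: b8⊕b9⊕b10⊕b11⊕b12⊕b13⊕b14⊕b15 = 1⊕0⊕1⊕0⊕1⊕1⊕0⊕0 = 0
Syndrome (s8...s1) = 0001 → position 1.
Overall parity (XOR of all 16 bits, including p0): 0⊕1⊕0⊕0⊕0⊕1⊕1⊕0⊕1⊕0⊕1⊕0⊕1⊕1⊕0⊕0 = 1
Overall=1, syndrome position=1 → single-bit error at position 1.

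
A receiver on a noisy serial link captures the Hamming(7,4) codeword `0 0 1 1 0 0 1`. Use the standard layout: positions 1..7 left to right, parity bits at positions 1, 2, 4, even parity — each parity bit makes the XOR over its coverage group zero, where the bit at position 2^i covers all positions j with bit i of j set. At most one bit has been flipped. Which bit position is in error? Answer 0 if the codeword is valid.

s1: b1⊕b3⊕b5⊕b7 = 0⊕1⊕0⊕1 = 0
s2: b2⊕b3⊕b6⊕b7 = 0⊕1⊕0⊕1 = 0
s4: b4⊕b5⊕b6⊕b7 = 1⊕0⊕0⊕1 = 0
Syndrome (s4...s1) = 000 → position 0 (no error).

0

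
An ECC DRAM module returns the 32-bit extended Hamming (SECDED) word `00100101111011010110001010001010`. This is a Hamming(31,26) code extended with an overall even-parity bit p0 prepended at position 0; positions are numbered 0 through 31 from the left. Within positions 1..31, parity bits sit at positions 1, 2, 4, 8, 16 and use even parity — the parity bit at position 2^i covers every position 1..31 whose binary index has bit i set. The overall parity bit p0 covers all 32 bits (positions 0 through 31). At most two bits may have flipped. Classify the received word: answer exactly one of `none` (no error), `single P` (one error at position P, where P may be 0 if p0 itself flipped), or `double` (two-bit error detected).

single 10

s1: b1⊕b3⊕b5⊕b7⊕b9⊕b11⊕b13⊕b15⊕b17⊕b19⊕b21⊕b23⊕b25⊕b27⊕b29⊕b31 = 0⊕0⊕1⊕1⊕1⊕0⊕1⊕1⊕1⊕0⊕0⊕0⊕0⊕0⊕0⊕0 = 0
s2: b2⊕b3⊕b6⊕b7⊕b10⊕b11⊕b14⊕b15⊕b18⊕b19⊕b22⊕b23⊕b26⊕b27⊕b30⊕b31 = 1⊕0⊕0⊕1⊕1⊕0⊕0⊕1⊕1⊕0⊕1⊕0⊕0⊕0⊕1⊕0 = 1
s4: b4⊕b5⊕b6⊕b7⊕b12⊕b13⊕b14⊕b15⊕b20⊕b21⊕b22⊕b23⊕b28⊕b29⊕b30⊕b31 = 0⊕1⊕0⊕1⊕1⊕1⊕0⊕1⊕0⊕0⊕1⊕0⊕1⊕0⊕1⊕0 = 0
s8: b8⊕b9⊕b10⊕b11⊕b12⊕b13⊕b14⊕b15⊕b24⊕b25⊕b26⊕b27⊕b28⊕b29⊕b30⊕b31 = 1⊕1⊕1⊕0⊕1⊕1⊕0⊕1⊕1⊕0⊕0⊕0⊕1⊕0⊕1⊕0 = 1
s16: b16⊕b17⊕b18⊕b19⊕b20⊕b21⊕b22⊕b23⊕b24⊕b25⊕b26⊕b27⊕b28⊕b29⊕b30⊕b31 = 0⊕1⊕1⊕0⊕0⊕0⊕1⊕0⊕1⊕0⊕0⊕0⊕1⊕0⊕1⊕0 = 0
Syndrome (s16...s1) = 01010 → position 10.
Overall parity (XOR of all 32 bits, including p0): 0⊕0⊕1⊕0⊕0⊕1⊕0⊕1⊕1⊕1⊕1⊕0⊕1⊕1⊕0⊕1⊕0⊕1⊕1⊕0⊕0⊕0⊕1⊕0⊕1⊕0⊕0⊕0⊕1⊕0⊕1⊕0 = 1
Overall=1, syndrome position=10 → single-bit error at position 10.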